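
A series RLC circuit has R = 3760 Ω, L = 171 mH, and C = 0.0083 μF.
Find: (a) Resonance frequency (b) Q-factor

Step 1 — Resonance condition Im(Z)=0 gives ω₀ = 1/√(LC).
Step 2 — ω₀ = 1/√(0.171·8.3e-09) = 2.654e+04 rad/s.
Step 3 — f₀ = ω₀/(2π) = 4225 Hz.
Step 4 — Series Q: Q = ω₀L/R = 2.654e+04·0.171/3760 = 1.207.

(a) f₀ = 4225 Hz  (b) Q = 1.207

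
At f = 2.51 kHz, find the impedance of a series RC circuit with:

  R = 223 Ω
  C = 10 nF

Step 1 — Angular frequency: ω = 2π·f = 2π·2510 = 1.577e+04 rad/s.
Step 2 — Component impedances:
  R: Z = R = 223 Ω
  C: Z = 1/(jωC) = -j/(ω·C) = 0 - j6341 Ω
Step 3 — Series combination: Z_total = R + C = 223 - j6341 Ω = 6345∠-88.0° Ω.

Z = 223 - j6341 Ω = 6345∠-88.0° Ω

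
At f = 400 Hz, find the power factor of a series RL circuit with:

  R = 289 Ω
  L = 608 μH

Step 1 — Angular frequency: ω = 2π·f = 2π·400 = 2513 rad/s.
Step 2 — Component impedances:
  R: Z = R = 289 Ω
  L: Z = jωL = j·2513·0.000608 = 0 + j1.528 Ω
Step 3 — Series combination: Z_total = R + L = 289 + j1.528 Ω = 289∠0.3° Ω.
Step 4 — Power factor: PF = cos(φ) = Re(Z)/|Z| = 289/289 = 1.
Step 5 — Type: Im(Z) = 1.528 ⇒ lagging (phase φ = 0.3°).

PF = 1 (lagging, φ = 0.3°)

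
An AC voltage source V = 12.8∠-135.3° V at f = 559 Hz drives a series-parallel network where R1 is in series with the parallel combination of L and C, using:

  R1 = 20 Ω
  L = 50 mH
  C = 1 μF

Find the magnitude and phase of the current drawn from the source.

Step 1 — Angular frequency: ω = 2π·f = 2π·559 = 3512 rad/s.
Step 2 — Component impedances:
  R1: Z = R = 20 Ω
  L: Z = jωL = j·3512·0.05 = 0 + j175.6 Ω
  C: Z = 1/(jωC) = -j/(ω·C) = 0 - j284.7 Ω
Step 3 — Parallel branch: L || C = 1/(1/L + 1/C) = 0 + j458.3 Ω.
Step 4 — Series with R1: Z_total = R1 + (L || C) = 20 + j458.3 Ω = 458.7∠87.5° Ω.
Step 5 — Source phasor: V = 12.8∠-135.3° V = -9.098 - j9.003 V.
Step 6 — Ohm's law: I = V / Z_total = (-9.098 - j9.003) / (20 + j458.3) = -0.02047 + j0.01896 A.
Step 7 — Convert to polar: |I| = 0.0279 A, ∠I = 137.2°.

I = 0.0279∠137.2° A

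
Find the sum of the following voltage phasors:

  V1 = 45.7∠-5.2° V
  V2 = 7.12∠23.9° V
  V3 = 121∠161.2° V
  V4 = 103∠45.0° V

Step 1 — Convert each phasor to rectangular form:
  V1 = 45.7·(cos(-5.2°) + j·sin(-5.2°)) = 45.51 - j4.142 V
  V2 = 7.12·(cos(23.9°) + j·sin(23.9°)) = 6.509 + j2.885 V
  V3 = 121·(cos(161.2°) + j·sin(161.2°)) = -114.5 + j38.99 V
  V4 = 103·(cos(45.0°) + j·sin(45.0°)) = 72.83 + j72.83 V
Step 2 — Sum components: V_total = 10.31 + j110.6 V.
Step 3 — Convert to polar: |V_total| = 111 V, ∠V_total = 84.7°.

V_total = 111∠84.7° V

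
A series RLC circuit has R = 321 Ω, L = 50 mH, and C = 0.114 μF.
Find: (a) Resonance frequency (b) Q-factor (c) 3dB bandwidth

Step 1 — Resonance condition Im(Z)=0 gives ω₀ = 1/√(LC).
Step 2 — ω₀ = 1/√(0.05·1.14e-07) = 1.325e+04 rad/s.
Step 3 — f₀ = ω₀/(2π) = 2108 Hz.
Step 4 — Series Q: Q = ω₀L/R = 1.325e+04·0.05/321 = 2.063.
Step 5 — 3dB bandwidth: Δω = ω₀/Q = 6420 rad/s; BW = Δω/(2π) = 1022 Hz.

(a) f₀ = 2108 Hz  (b) Q = 2.063  (c) BW = 1022 Hz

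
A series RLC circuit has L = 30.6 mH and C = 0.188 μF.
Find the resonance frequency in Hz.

Step 1 — Resonance condition Im(Z)=0 gives ω₀ = 1/√(LC).
Step 2 — ω₀ = 1/√(0.0306·1.88e-07) = 1.318e+04 rad/s.
Step 3 — f₀ = ω₀/(2π) = 2098 Hz.

f₀ = 2098 Hz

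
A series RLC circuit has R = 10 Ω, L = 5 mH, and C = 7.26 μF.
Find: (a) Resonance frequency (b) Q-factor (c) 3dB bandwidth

Step 1 — Resonance: ω₀ = 1/√(LC) = 1/√(0.005·7.26e-06) = 5249 rad/s.
Step 2 — f₀ = ω₀/(2π) = 835.3 Hz.
Step 3 — Series Q: Q = ω₀L/R = 5249·0.005/10 = 2.624.
Step 4 — Bandwidth: Δω = ω₀/Q = 2000 rad/s; BW = Δω/(2π) = 318.3 Hz.

(a) f₀ = 835.3 Hz  (b) Q = 2.624  (c) BW = 318.3 Hz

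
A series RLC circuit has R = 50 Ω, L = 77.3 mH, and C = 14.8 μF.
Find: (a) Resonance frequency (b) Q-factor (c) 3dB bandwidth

Step 1 — Resonance condition Im(Z)=0 gives ω₀ = 1/√(LC).
Step 2 — ω₀ = 1/√(0.0773·1.48e-05) = 934.9 rad/s.
Step 3 — f₀ = ω₀/(2π) = 148.8 Hz.
Step 4 — Series Q: Q = ω₀L/R = 934.9·0.0773/50 = 1.445.
Step 5 — 3dB bandwidth: Δω = ω₀/Q = 646.8 rad/s; BW = Δω/(2π) = 102.9 Hz.

(a) f₀ = 148.8 Hz  (b) Q = 1.445  (c) BW = 102.9 Hz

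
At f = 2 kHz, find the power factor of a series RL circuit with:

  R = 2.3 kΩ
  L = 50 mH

Step 1 — Angular frequency: ω = 2π·f = 2π·2000 = 1.257e+04 rad/s.
Step 2 — Component impedances:
  R: Z = R = 2300 Ω
  L: Z = jωL = j·1.257e+04·0.05 = 0 + j628.3 Ω
Step 3 — Series combination: Z_total = R + L = 2300 + j628.3 Ω = 2384∠15.3° Ω.
Step 4 — Power factor: PF = cos(φ) = Re(Z)/|Z| = 2300/2384.28 = 0.9647.
Step 5 — Type: Im(Z) = 628.3 ⇒ lagging (phase φ = 15.3°).

PF = 0.9647 (lagging, φ = 15.3°)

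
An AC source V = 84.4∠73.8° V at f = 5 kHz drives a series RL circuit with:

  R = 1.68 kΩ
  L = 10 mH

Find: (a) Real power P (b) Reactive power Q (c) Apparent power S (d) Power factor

Step 1 — Angular frequency: ω = 2π·f = 2π·5000 = 3.142e+04 rad/s.
Step 2 — Component impedances:
  R: Z = R = 1680 Ω
  L: Z = jωL = j·3.142e+04·0.01 = 0 + j314.2 Ω
Step 3 — Series combination: Z_total = R + L = 1680 + j314.2 Ω = 1709∠10.6° Ω.
Step 4 — Source phasor: V = 84.4∠73.8° V = 23.55 + j81.05 V.
Step 5 — Current: I = V / Z = 0.02226 + j0.04408 A = 0.04938∠63.2° A.
Step 6 — Complex power: S = V·I* = 4.097 + j0.7661 VA.
Step 7 — Real power: P = Re(S) = 4.097 W.
Step 8 — Reactive power: Q = Im(S) = 0.7661 VAR.
Step 9 — Apparent power: |S| = 4.168 VA.
Step 10 — Power factor: PF = P/|S| = 0.983 (lagging).

(a) P = 4.097 W  (b) Q = 0.7661 VAR  (c) S = 4.168 VA  (d) PF = 0.983 (lagging)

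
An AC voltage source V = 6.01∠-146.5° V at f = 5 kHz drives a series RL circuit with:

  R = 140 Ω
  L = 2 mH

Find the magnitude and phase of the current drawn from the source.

Step 1 — Angular frequency: ω = 2π·f = 2π·5000 = 3.142e+04 rad/s.
Step 2 — Component impedances:
  R: Z = R = 140 Ω
  L: Z = jωL = j·3.142e+04·0.002 = 0 + j62.83 Ω
Step 3 — Series combination: Z_total = R + L = 140 + j62.83 Ω = 153.5∠24.2° Ω.
Step 4 — Source phasor: V = 6.01∠-146.5° V = -5.012 - j3.317 V.
Step 5 — Ohm's law: I = V / Z_total = (-5.012 - j3.317) / (140 + j62.83) = -0.03865 - j0.006349 A.
Step 6 — Convert to polar: |I| = 0.03917 A, ∠I = -170.7°.

I = 0.03917∠-170.7° A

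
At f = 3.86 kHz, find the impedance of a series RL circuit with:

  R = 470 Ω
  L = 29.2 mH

Step 1 — Angular frequency: ω = 2π·f = 2π·3860 = 2.425e+04 rad/s.
Step 2 — Component impedances:
  R: Z = R = 470 Ω
  L: Z = jωL = j·2.425e+04·0.0292 = 0 + j708.2 Ω
Step 3 — Series combination: Z_total = R + L = 470 + j708.2 Ω = 850∠56.4° Ω.

Z = 470 + j708.2 Ω = 850∠56.4° Ω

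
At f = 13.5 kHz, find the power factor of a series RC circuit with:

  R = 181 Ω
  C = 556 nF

Step 1 — Angular frequency: ω = 2π·f = 2π·1.35e+04 = 8.482e+04 rad/s.
Step 2 — Component impedances:
  R: Z = R = 181 Ω
  C: Z = 1/(jωC) = -j/(ω·C) = 0 - j21.2 Ω
Step 3 — Series combination: Z_total = R + C = 181 - j21.2 Ω = 182.2∠-6.7° Ω.
Step 4 — Power factor: PF = cos(φ) = Re(Z)/|Z| = 181/182.24 = 0.9932.
Step 5 — Type: Im(Z) = -21.2 ⇒ leading (phase φ = -6.7°).

PF = 0.9932 (leading, φ = -6.7°)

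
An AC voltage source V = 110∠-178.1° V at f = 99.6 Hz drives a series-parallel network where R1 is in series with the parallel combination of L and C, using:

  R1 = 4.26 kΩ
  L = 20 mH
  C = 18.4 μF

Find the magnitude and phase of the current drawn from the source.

Step 1 — Angular frequency: ω = 2π·f = 2π·99.6 = 625.8 rad/s.
Step 2 — Component impedances:
  R1: Z = R = 4260 Ω
  L: Z = jωL = j·625.8·0.02 = 0 + j12.52 Ω
  C: Z = 1/(jωC) = -j/(ω·C) = 0 - j86.84 Ω
Step 3 — Parallel branch: L || C = 1/(1/L + 1/C) = 0 + j14.62 Ω.
Step 4 — Series with R1: Z_total = R1 + (L || C) = 4260 + j14.62 Ω = 4260∠0.2° Ω.
Step 5 — Source phasor: V = 110∠-178.1° V = -109.9 - j3.647 V.
Step 6 — Ohm's law: I = V / Z_total = (-109.9 - j3.647) / (4260 + j14.62) = -0.02581 - j0.0007675 A.
Step 7 — Convert to polar: |I| = 0.02582 A, ∠I = -178.3°.

I = 0.02582∠-178.3° A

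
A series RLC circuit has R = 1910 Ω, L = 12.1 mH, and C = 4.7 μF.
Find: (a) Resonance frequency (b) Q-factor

Step 1 — Resonance condition Im(Z)=0 gives ω₀ = 1/√(LC).
Step 2 — ω₀ = 1/√(0.0121·4.7e-06) = 4193 rad/s.
Step 3 — f₀ = ω₀/(2π) = 667.4 Hz.
Step 4 — Series Q: Q = ω₀L/R = 4193·0.0121/1910 = 0.02657.

(a) f₀ = 667.4 Hz  (b) Q = 0.02657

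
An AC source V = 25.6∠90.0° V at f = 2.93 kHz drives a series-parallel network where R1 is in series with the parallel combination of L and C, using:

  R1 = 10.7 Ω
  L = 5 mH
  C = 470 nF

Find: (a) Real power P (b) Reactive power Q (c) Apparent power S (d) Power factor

Step 1 — Angular frequency: ω = 2π·f = 2π·2930 = 1.841e+04 rad/s.
Step 2 — Component impedances:
  R1: Z = R = 10.7 Ω
  L: Z = jωL = j·1.841e+04·0.005 = 0 + j92.05 Ω
  C: Z = 1/(jωC) = -j/(ω·C) = 0 - j115.6 Ω
Step 3 — Parallel branch: L || C = 1/(1/L + 1/C) = 0 + j452.2 Ω.
Step 4 — Series with R1: Z_total = R1 + (L || C) = 10.7 + j452.2 Ω = 452.4∠88.6° Ω.
Step 5 — Source phasor: V = 25.6∠90.0° V = 0 + j25.6 V.
Step 6 — Current: I = V / Z = 0.05658 + j0.001339 A = 0.05659∠1.4° A.
Step 7 — Complex power: S = V·I* = 0.03427 + j1.448 VA.
Step 8 — Real power: P = Re(S) = 0.03427 W.
Step 9 — Reactive power: Q = Im(S) = 1.448 VAR.
Step 10 — Apparent power: |S| = 1.449 VA.
Step 11 — Power factor: PF = P/|S| = 0.02365 (lagging).

(a) P = 0.03427 W  (b) Q = 1.448 VAR  (c) S = 1.449 VA  (d) PF = 0.02365 (lagging)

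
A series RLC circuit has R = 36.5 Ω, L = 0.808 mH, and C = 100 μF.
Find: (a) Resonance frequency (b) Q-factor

Step 1 — Resonance condition Im(Z)=0 gives ω₀ = 1/√(LC).
Step 2 — ω₀ = 1/√(0.000808·0.0001) = 3518 rad/s.
Step 3 — f₀ = ω₀/(2π) = 559.9 Hz.
Step 4 — Series Q: Q = ω₀L/R = 3518·0.000808/36.5 = 0.07788.

(a) f₀ = 559.9 Hz  (b) Q = 0.07788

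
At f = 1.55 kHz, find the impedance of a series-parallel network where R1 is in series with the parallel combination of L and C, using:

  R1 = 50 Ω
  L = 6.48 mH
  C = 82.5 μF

Step 1 — Angular frequency: ω = 2π·f = 2π·1550 = 9739 rad/s.
Step 2 — Component impedances:
  R1: Z = R = 50 Ω
  L: Z = jωL = j·9739·0.00648 = 0 + j63.11 Ω
  C: Z = 1/(jωC) = -j/(ω·C) = 0 - j1.245 Ω
Step 3 — Parallel branch: L || C = 1/(1/L + 1/C) = 0 - j1.27 Ω.
Step 4 — Series with R1: Z_total = R1 + (L || C) = 50 - j1.27 Ω = 50.02∠-1.5° Ω.

Z = 50 - j1.27 Ω = 50.02∠-1.5° Ω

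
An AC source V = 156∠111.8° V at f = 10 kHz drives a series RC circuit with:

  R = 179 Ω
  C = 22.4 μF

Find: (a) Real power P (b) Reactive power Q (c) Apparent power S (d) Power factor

Step 1 — Angular frequency: ω = 2π·f = 2π·1e+04 = 6.283e+04 rad/s.
Step 2 — Component impedances:
  R: Z = R = 179 Ω
  C: Z = 1/(jωC) = -j/(ω·C) = 0 - j0.7105 Ω
Step 3 — Series combination: Z_total = R + C = 179 - j0.7105 Ω = 179∠-0.2° Ω.
Step 4 — Source phasor: V = 156∠111.8° V = -57.93 + j144.8 V.
Step 5 — Current: I = V / Z = -0.3269 + j0.8079 A = 0.8715∠112.0° A.
Step 6 — Complex power: S = V·I* = 136 - j0.5396 VA.
Step 7 — Real power: P = Re(S) = 136 W.
Step 8 — Reactive power: Q = Im(S) = -0.5396 VAR.
Step 9 — Apparent power: |S| = 136 VA.
Step 10 — Power factor: PF = P/|S| = 1 (leading).

(a) P = 136 W  (b) Q = -0.5396 VAR  (c) S = 136 VA  (d) PF = 1 (leading)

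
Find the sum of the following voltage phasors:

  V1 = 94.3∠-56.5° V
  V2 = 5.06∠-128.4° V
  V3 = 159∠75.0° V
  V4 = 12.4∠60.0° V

Step 1 — Convert each phasor to rectangular form:
  V1 = 94.3·(cos(-56.5°) + j·sin(-56.5°)) = 52.05 - j78.64 V
  V2 = 5.06·(cos(-128.4°) + j·sin(-128.4°)) = -3.143 - j3.965 V
  V3 = 159·(cos(75.0°) + j·sin(75.0°)) = 41.15 + j153.6 V
  V4 = 12.4·(cos(60.0°) + j·sin(60.0°)) = 6.2 + j10.74 V
Step 2 — Sum components: V_total = 96.26 + j81.72 V.
Step 3 — Convert to polar: |V_total| = 126.3 V, ∠V_total = 40.3°.

V_total = 126.3∠40.3° V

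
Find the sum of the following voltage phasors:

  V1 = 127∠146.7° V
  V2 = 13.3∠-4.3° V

Step 1 — Convert each phasor to rectangular form:
  V1 = 127·(cos(146.7°) + j·sin(146.7°)) = -106.1 + j69.73 V
  V2 = 13.3·(cos(-4.3°) + j·sin(-4.3°)) = 13.26 - j0.9972 V
Step 2 — Sum components: V_total = -92.88 + j68.73 V.
Step 3 — Convert to polar: |V_total| = 115.5 V, ∠V_total = 143.5°.

V_total = 115.5∠143.5° V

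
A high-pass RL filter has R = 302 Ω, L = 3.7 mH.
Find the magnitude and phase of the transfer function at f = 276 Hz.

Step 1 — Angular frequency: ω = 2π·276 = 1734 rad/s.
Step 2 — Transfer function: H(jω) = jωL/(R + jωL).
Step 3 — Numerator jωL = j·6.416; denominator R + jωL = 302 + j6.416.
Step 4 — H = 0.0004512 + j0.02124.
Step 5 — Magnitude: |H| = 0.02124 (-33.5 dB); phase: φ = 88.8°.

|H| = 0.02124 (-33.5 dB), φ = 88.8°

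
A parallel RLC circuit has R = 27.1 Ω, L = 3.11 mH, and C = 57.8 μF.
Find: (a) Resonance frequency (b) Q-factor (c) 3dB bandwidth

Step 1 — Resonance: ω₀ = 1/√(LC) = 1/√(0.00311·5.78e-05) = 2359 rad/s.
Step 2 — f₀ = ω₀/(2π) = 375.4 Hz.
Step 3 — Parallel Q: Q = R/(ω₀L) = 27.1/(2359·0.00311) = 3.694.
Step 4 — Bandwidth: Δω = ω₀/Q = 638.4 rad/s; BW = Δω/(2π) = 101.6 Hz.

(a) f₀ = 375.4 Hz  (b) Q = 3.694  (c) BW = 101.6 Hz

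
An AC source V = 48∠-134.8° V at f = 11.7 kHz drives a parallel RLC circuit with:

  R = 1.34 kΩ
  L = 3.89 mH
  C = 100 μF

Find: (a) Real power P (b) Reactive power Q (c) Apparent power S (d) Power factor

Step 1 — Angular frequency: ω = 2π·f = 2π·1.17e+04 = 7.351e+04 rad/s.
Step 2 — Component impedances:
  R: Z = R = 1340 Ω
  L: Z = jωL = j·7.351e+04·0.00389 = 0 + j286 Ω
  C: Z = 1/(jωC) = -j/(ω·C) = 0 - j0.136 Ω
Step 3 — Parallel combination: 1/Z_total = 1/R + 1/L + 1/C; Z_total = 1.382e-05 - j0.1361 Ω = 0.1361∠-90.0° Ω.
Step 4 — Source phasor: V = 48∠-134.8° V = -33.82 - j34.06 V.
Step 5 — Current: I = V / Z = 250.2 - j248.5 A = 352.7∠-44.8° A.
Step 6 — Complex power: S = V·I* = 1.719 - j1.693e+04 VA.
Step 7 — Real power: P = Re(S) = 1.719 W.
Step 8 — Reactive power: Q = Im(S) = -1.693e+04 VAR.
Step 9 — Apparent power: |S| = 1.693e+04 VA.
Step 10 — Power factor: PF = P/|S| = 0.0001016 (leading).

(a) P = 1.719 W  (b) Q = -1.693e+04 VAR  (c) S = 1.693e+04 VA  (d) PF = 0.0001016 (leading)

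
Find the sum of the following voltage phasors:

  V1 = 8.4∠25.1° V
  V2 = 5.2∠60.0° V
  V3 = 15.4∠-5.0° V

Step 1 — Convert each phasor to rectangular form:
  V1 = 8.4·(cos(25.1°) + j·sin(25.1°)) = 7.607 + j3.563 V
  V2 = 5.2·(cos(60.0°) + j·sin(60.0°)) = 2.6 + j4.503 V
  V3 = 15.4·(cos(-5.0°) + j·sin(-5.0°)) = 15.34 - j1.342 V
Step 2 — Sum components: V_total = 25.55 + j6.724 V.
Step 3 — Convert to polar: |V_total| = 26.42 V, ∠V_total = 14.7°.

V_total = 26.42∠14.7° V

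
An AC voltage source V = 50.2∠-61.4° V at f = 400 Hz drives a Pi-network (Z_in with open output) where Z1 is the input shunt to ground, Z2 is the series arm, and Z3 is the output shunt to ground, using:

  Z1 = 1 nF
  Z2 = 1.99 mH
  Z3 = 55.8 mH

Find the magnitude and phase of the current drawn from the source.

Step 1 — Angular frequency: ω = 2π·f = 2π·400 = 2513 rad/s.
Step 2 — Component impedances:
  Z1: Z = 1/(jωC) = -j/(ω·C) = 0 - j3.979e+05 Ω
  Z2: Z = jωL = j·2513·0.00199 = 0 + j5.001 Ω
  Z3: Z = jωL = j·2513·0.0558 = 0 + j140.2 Ω
Step 3 — With open output, the series arm Z2 and the output shunt Z3 appear in series to ground: Z2 + Z3 = 0 + j145.2 Ω.
Step 4 — Parallel with input shunt Z1: Z_in = Z1 || (Z2 + Z3) = 0 + j145.3 Ω = 145.3∠90.0° Ω.
Step 5 — Source phasor: V = 50.2∠-61.4° V = 24.03 - j44.07 V.
Step 6 — Ohm's law: I = V / Z_total = (24.03 - j44.07) / (0 + j145.3) = -0.3033 - j0.1654 A.
Step 7 — Convert to polar: |I| = 0.3455 A, ∠I = -151.4°.

I = 0.3455∠-151.4° A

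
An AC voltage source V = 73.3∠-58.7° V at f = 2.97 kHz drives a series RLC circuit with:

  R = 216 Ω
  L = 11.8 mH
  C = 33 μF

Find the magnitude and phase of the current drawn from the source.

Step 1 — Angular frequency: ω = 2π·f = 2π·2970 = 1.866e+04 rad/s.
Step 2 — Component impedances:
  R: Z = R = 216 Ω
  L: Z = jωL = j·1.866e+04·0.0118 = 0 + j220.2 Ω
  C: Z = 1/(jωC) = -j/(ω·C) = 0 - j1.624 Ω
Step 3 — Series combination: Z_total = R + L + C = 216 + j218.6 Ω = 307.3∠45.3° Ω.
Step 4 — Source phasor: V = 73.3∠-58.7° V = 38.08 - j62.63 V.
Step 5 — Ohm's law: I = V / Z_total = (38.08 - j62.63) / (216 + j218.6) = -0.05787 - j0.2314 A.
Step 6 — Convert to polar: |I| = 0.2385 A, ∠I = -104.0°.

I = 0.2385∠-104.0° A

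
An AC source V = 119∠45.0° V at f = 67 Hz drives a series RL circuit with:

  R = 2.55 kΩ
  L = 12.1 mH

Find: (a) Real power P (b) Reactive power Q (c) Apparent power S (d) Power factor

Step 1 — Angular frequency: ω = 2π·f = 2π·67 = 421 rad/s.
Step 2 — Component impedances:
  R: Z = R = 2550 Ω
  L: Z = jωL = j·421·0.0121 = 0 + j5.094 Ω
Step 3 — Series combination: Z_total = R + L = 2550 + j5.094 Ω = 2550∠0.1° Ω.
Step 4 — Source phasor: V = 119∠45.0° V = 84.15 + j84.15 V.
Step 5 — Current: I = V / Z = 0.03306 + j0.03293 A = 0.04667∠44.9° A.
Step 6 — Complex power: S = V·I* = 5.553 + j0.01109 VA.
Step 7 — Real power: P = Re(S) = 5.553 W.
Step 8 — Reactive power: Q = Im(S) = 0.01109 VAR.
Step 9 — Apparent power: |S| = 5.553 VA.
Step 10 — Power factor: PF = P/|S| = 1 (lagging).

(a) P = 5.553 W  (b) Q = 0.01109 VAR  (c) S = 5.553 VA  (d) PF = 1 (lagging)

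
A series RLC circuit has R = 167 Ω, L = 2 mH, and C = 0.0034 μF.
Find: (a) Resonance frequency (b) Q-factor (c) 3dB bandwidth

Step 1 — Resonance: ω₀ = 1/√(LC) = 1/√(0.002·3.4e-09) = 3.835e+05 rad/s.
Step 2 — f₀ = ω₀/(2π) = 6.103e+04 Hz.
Step 3 — Series Q: Q = ω₀L/R = 3.835e+05·0.002/167 = 4.593.
Step 4 — Bandwidth: Δω = ω₀/Q = 8.35e+04 rad/s; BW = Δω/(2π) = 1.329e+04 Hz.

(a) f₀ = 6.103e+04 Hz  (b) Q = 4.593  (c) BW = 1.329e+04 Hz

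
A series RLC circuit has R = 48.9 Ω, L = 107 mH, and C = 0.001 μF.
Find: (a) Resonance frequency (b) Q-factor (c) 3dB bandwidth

Step 1 — Resonance: ω₀ = 1/√(LC) = 1/√(0.107·1e-09) = 9.667e+04 rad/s.
Step 2 — f₀ = ω₀/(2π) = 1.539e+04 Hz.
Step 3 — Series Q: Q = ω₀L/R = 9.667e+04·0.107/48.9 = 211.5.
Step 4 — Bandwidth: Δω = ω₀/Q = 457 rad/s; BW = Δω/(2π) = 72.74 Hz.

(a) f₀ = 1.539e+04 Hz  (b) Q = 211.5  (c) BW = 72.74 Hz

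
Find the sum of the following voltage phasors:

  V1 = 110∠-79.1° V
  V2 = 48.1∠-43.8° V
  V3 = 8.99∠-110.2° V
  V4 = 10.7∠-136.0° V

Step 1 — Convert each phasor to rectangular form:
  V1 = 110·(cos(-79.1°) + j·sin(-79.1°)) = 20.8 - j108 V
  V2 = 48.1·(cos(-43.8°) + j·sin(-43.8°)) = 34.72 - j33.29 V
  V3 = 8.99·(cos(-110.2°) + j·sin(-110.2°)) = -3.104 - j8.437 V
  V4 = 10.7·(cos(-136.0°) + j·sin(-136.0°)) = -7.697 - j7.433 V
Step 2 — Sum components: V_total = 44.72 - j157.2 V.
Step 3 — Convert to polar: |V_total| = 163.4 V, ∠V_total = -74.1°.

V_total = 163.4∠-74.1° V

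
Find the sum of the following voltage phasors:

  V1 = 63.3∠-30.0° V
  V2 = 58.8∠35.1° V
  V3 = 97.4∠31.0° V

Step 1 — Convert each phasor to rectangular form:
  V1 = 63.3·(cos(-30.0°) + j·sin(-30.0°)) = 54.82 - j31.65 V
  V2 = 58.8·(cos(35.1°) + j·sin(35.1°)) = 48.11 + j33.81 V
  V3 = 97.4·(cos(31.0°) + j·sin(31.0°)) = 83.49 + j50.16 V
Step 2 — Sum components: V_total = 186.4 + j52.33 V.
Step 3 — Convert to polar: |V_total| = 193.6 V, ∠V_total = 15.7°.

V_total = 193.6∠15.7° V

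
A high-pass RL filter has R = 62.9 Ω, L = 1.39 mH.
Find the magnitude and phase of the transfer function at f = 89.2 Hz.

Step 1 — Angular frequency: ω = 2π·89.2 = 560.5 rad/s.
Step 2 — Transfer function: H(jω) = jωL/(R + jωL).
Step 3 — Numerator jωL = j·0.779; denominator R + jωL = 62.9 + j0.779.
Step 4 — H = 0.0001534 + j0.01238.
Step 5 — Magnitude: |H| = 0.01238 (-38.1 dB); phase: φ = 89.3°.

|H| = 0.01238 (-38.1 dB), φ = 89.3°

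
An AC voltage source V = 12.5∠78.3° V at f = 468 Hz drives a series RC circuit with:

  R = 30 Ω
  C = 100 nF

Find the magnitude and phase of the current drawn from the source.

Step 1 — Angular frequency: ω = 2π·f = 2π·468 = 2941 rad/s.
Step 2 — Component impedances:
  R: Z = R = 30 Ω
  C: Z = 1/(jωC) = -j/(ω·C) = 0 - j3401 Ω
Step 3 — Series combination: Z_total = R + C = 30 - j3401 Ω = 3401∠-89.5° Ω.
Step 4 — Source phasor: V = 12.5∠78.3° V = 2.535 + j12.24 V.
Step 5 — Ohm's law: I = V / Z_total = (2.535 + j12.24) / (30 - j3401) = -0.003592 + j0.0007771 A.
Step 6 — Convert to polar: |I| = 0.003676 A, ∠I = 167.8°.

I = 0.003676∠167.8° A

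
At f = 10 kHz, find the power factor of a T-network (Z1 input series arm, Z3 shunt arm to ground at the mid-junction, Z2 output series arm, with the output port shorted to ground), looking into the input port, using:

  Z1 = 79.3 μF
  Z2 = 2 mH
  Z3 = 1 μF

Step 1 — Angular frequency: ω = 2π·f = 2π·1e+04 = 6.283e+04 rad/s.
Step 2 — Component impedances:
  Z1: Z = 1/(jωC) = -j/(ω·C) = 0 - j0.2007 Ω
  Z2: Z = jωL = j·6.283e+04·0.002 = 0 + j125.7 Ω
  Z3: Z = 1/(jωC) = -j/(ω·C) = 0 - j15.92 Ω
Step 3 — With the output port shorted to ground, the output series arm Z2 runs from the junction to ground; the shunt arm Z3 also runs from the junction to ground. They appear in parallel: Z3 || Z2 = 0 - j18.22 Ω.
Step 4 — Series with input arm Z1: Z_in = Z1 + (Z3 || Z2) = 0 - j18.42 Ω = 18.42∠-90.0° Ω.
Step 5 — Power factor: PF = cos(φ) = Re(Z)/|Z| = 0/18.42 = 0.
Step 6 — Type: Im(Z) = -18.42 ⇒ leading (phase φ = -90.0°).

PF = 0 (leading, φ = -90.0°)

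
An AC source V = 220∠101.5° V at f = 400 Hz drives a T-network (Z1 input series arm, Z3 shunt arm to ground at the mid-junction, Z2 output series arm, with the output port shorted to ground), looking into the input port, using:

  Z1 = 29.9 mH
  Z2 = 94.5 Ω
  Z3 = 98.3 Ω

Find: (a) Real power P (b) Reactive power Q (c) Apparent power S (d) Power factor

Step 1 — Angular frequency: ω = 2π·f = 2π·400 = 2513 rad/s.
Step 2 — Component impedances:
  Z1: Z = jωL = j·2513·0.0299 = 0 + j75.15 Ω
  Z2: Z = R = 94.5 Ω
  Z3: Z = R = 98.3 Ω
Step 3 — With the output port shorted to ground, the output series arm Z2 runs from the junction to ground; the shunt arm Z3 also runs from the junction to ground. They appear in parallel: Z3 || Z2 = 48.18 Ω.
Step 4 — Series with input arm Z1: Z_in = Z1 + (Z3 || Z2) = 48.18 + j75.15 Ω = 89.27∠57.3° Ω.
Step 5 — Source phasor: V = 220∠101.5° V = -43.86 + j215.6 V.
Step 6 — Current: I = V / Z = 1.768 + j1.717 A = 2.465∠44.2° A.
Step 7 — Complex power: S = V·I* = 292.6 + j456.4 VA.
Step 8 — Real power: P = Re(S) = 292.6 W.
Step 9 — Reactive power: Q = Im(S) = 456.4 VAR.
Step 10 — Apparent power: |S| = 542.2 VA.
Step 11 — Power factor: PF = P/|S| = 0.5397 (lagging).

(a) P = 292.6 W  (b) Q = 456.4 VAR  (c) S = 542.2 VA  (d) PF = 0.5397 (lagging)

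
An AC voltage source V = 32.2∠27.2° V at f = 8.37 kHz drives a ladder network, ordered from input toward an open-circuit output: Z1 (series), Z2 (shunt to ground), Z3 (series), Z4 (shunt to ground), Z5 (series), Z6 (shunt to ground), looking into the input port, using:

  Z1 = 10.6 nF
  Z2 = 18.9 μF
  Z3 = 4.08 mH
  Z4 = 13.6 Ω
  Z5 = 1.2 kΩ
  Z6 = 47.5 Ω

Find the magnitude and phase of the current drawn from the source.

Step 1 — Angular frequency: ω = 2π·f = 2π·8370 = 5.259e+04 rad/s.
Step 2 — Component impedances:
  Z1: Z = 1/(jωC) = -j/(ω·C) = 0 - j1794 Ω
  Z2: Z = 1/(jωC) = -j/(ω·C) = 0 - j1.006 Ω
  Z3: Z = jωL = j·5.259e+04·0.00408 = 0 + j214.6 Ω
  Z4: Z = R = 13.6 Ω
  Z5: Z = R = 1200 Ω
  Z6: Z = R = 47.5 Ω
Step 3 — Ladder network (open output): work backward from the far end, alternating series and parallel combinations. Z_in = 0.0002974 - j1795 Ω = 1795∠-90.0° Ω.
Step 4 — Source phasor: V = 32.2∠27.2° V = 28.64 + j14.72 V.
Step 5 — Ohm's law: I = V / Z_total = (28.64 + j14.72) / (0.0002974 - j1795) = -0.0082 + j0.01596 A.
Step 6 — Convert to polar: |I| = 0.01794 A, ∠I = 117.2°.

I = 0.01794∠117.2° A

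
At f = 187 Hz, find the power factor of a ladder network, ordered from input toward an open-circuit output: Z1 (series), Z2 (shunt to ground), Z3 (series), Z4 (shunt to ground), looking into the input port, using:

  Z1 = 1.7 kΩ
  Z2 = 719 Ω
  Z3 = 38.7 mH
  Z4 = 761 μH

Step 1 — Angular frequency: ω = 2π·f = 2π·187 = 1175 rad/s.
Step 2 — Component impedances:
  Z1: Z = R = 1700 Ω
  Z2: Z = R = 719 Ω
  Z3: Z = jωL = j·1175·0.0387 = 0 + j45.47 Ω
  Z4: Z = jωL = j·1175·0.000761 = 0 + j0.8941 Ω
Step 3 — Ladder network (open output): work backward from the far end, alternating series and parallel combinations. Z_in = 1703 + j46.17 Ω = 1704∠1.6° Ω.
Step 4 — Power factor: PF = cos(φ) = Re(Z)/|Z| = 1703/1703.6 = 0.9996.
Step 5 — Type: Im(Z) = 46.17 ⇒ lagging (phase φ = 1.6°).

PF = 0.9996 (lagging, φ = 1.6°)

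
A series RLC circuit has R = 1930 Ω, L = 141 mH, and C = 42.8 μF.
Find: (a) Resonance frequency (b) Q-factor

Step 1 — Resonance condition Im(Z)=0 gives ω₀ = 1/√(LC).
Step 2 — ω₀ = 1/√(0.141·4.28e-05) = 407.1 rad/s.
Step 3 — f₀ = ω₀/(2π) = 64.79 Hz.
Step 4 — Series Q: Q = ω₀L/R = 407.1·0.141/1930 = 0.02974.

(a) f₀ = 64.79 Hz  (b) Q = 0.02974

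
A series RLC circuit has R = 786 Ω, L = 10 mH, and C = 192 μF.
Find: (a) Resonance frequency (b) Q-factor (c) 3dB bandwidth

Step 1 — Resonance: ω₀ = 1/√(LC) = 1/√(0.01·0.000192) = 721.7 rad/s.
Step 2 — f₀ = ω₀/(2π) = 114.9 Hz.
Step 3 — Series Q: Q = ω₀L/R = 721.7·0.01/786 = 0.009182.
Step 4 — Bandwidth: Δω = ω₀/Q = 7.86e+04 rad/s; BW = Δω/(2π) = 1.251e+04 Hz.

(a) f₀ = 114.9 Hz  (b) Q = 0.009182  (c) BW = 1.251e+04 Hz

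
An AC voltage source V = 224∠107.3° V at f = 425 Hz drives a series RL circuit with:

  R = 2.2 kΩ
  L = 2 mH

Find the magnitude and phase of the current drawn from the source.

Step 1 — Angular frequency: ω = 2π·f = 2π·425 = 2670 rad/s.
Step 2 — Component impedances:
  R: Z = R = 2200 Ω
  L: Z = jωL = j·2670·0.002 = 0 + j5.341 Ω
Step 3 — Series combination: Z_total = R + L = 2200 + j5.341 Ω = 2200∠0.1° Ω.
Step 4 — Source phasor: V = 224∠107.3° V = -66.61 + j213.9 V.
Step 5 — Ohm's law: I = V / Z_total = (-66.61 + j213.9) / (2200 + j5.341) = -0.03004 + j0.09728 A.
Step 6 — Convert to polar: |I| = 0.1018 A, ∠I = 107.2°.

I = 0.1018∠107.2° A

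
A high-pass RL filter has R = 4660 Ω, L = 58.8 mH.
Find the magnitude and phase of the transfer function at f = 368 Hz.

Step 1 — Angular frequency: ω = 2π·368 = 2312 rad/s.
Step 2 — Transfer function: H(jω) = jωL/(R + jωL).
Step 3 — Numerator jωL = j·136; denominator R + jωL = 4660 + j136.
Step 4 — H = 0.0008505 + j0.02915.
Step 5 — Magnitude: |H| = 0.02916 (-30.7 dB); phase: φ = 88.3°.

|H| = 0.02916 (-30.7 dB), φ = 88.3°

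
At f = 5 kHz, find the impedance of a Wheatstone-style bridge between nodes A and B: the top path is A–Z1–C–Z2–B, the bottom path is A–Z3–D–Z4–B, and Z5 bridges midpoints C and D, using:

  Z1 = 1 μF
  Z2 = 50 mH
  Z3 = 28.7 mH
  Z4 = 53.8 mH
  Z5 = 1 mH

Step 1 — Angular frequency: ω = 2π·f = 2π·5000 = 3.142e+04 rad/s.
Step 2 — Component impedances:
  Z1: Z = 1/(jωC) = -j/(ω·C) = 0 - j31.83 Ω
  Z2: Z = jωL = j·3.142e+04·0.05 = 0 + j1571 Ω
  Z3: Z = jωL = j·3.142e+04·0.0287 = 0 + j901.6 Ω
  Z4: Z = jωL = j·3.142e+04·0.0538 = 0 + j1690 Ω
  Z5: Z = jωL = j·3.142e+04·0.001 = 0 + j31.42 Ω
Step 3 — Bridge requires nodal analysis (the Z5 bridge couples midpoints C and D, so the two paths cannot be reduced to a simple series/parallel combination). Setting node B to ground and injecting 1 A at node A, the 3-node admittance system at A, C, D solves to V_A = Z_AB = 0 + j789.2 Ω = 789.2∠90.0° Ω.

Z = 0 + j789.2 Ω = 789.2∠90.0° Ω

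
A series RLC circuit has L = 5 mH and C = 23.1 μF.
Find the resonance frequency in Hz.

Step 1 — Resonance condition Im(Z)=0 gives ω₀ = 1/√(LC).
Step 2 — ω₀ = 1/√(0.005·2.31e-05) = 2942 rad/s.
Step 3 — f₀ = ω₀/(2π) = 468.3 Hz.

f₀ = 468.3 Hz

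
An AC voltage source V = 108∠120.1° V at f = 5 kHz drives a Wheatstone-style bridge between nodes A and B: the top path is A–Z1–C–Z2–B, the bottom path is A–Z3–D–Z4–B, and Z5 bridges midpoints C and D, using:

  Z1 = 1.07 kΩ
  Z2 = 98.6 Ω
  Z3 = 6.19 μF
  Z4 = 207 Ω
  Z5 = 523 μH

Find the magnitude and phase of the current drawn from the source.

Step 1 — Angular frequency: ω = 2π·f = 2π·5000 = 3.142e+04 rad/s.
Step 2 — Component impedances:
  Z1: Z = R = 1070 Ω
  Z2: Z = R = 98.6 Ω
  Z3: Z = 1/(jωC) = -j/(ω·C) = 0 - j5.142 Ω
  Z4: Z = R = 207 Ω
  Z5: Z = jωL = j·3.142e+04·0.000523 = 0 + j16.43 Ω
Step 3 — Bridge requires nodal analysis (the Z5 bridge couples midpoints C and D, so the two paths cannot be reduced to a simple series/parallel combination). Setting node B to ground and injecting 1 A at node A, the 3-node admittance system at A, C, D solves to V_A = Z_AB = 67.22 + j2.367 Ω = 67.27∠2.0° Ω.
Step 4 — Source phasor: V = 108∠120.1° V = -54.16 + j93.44 V.
Step 5 — Ohm's law: I = V / Z_total = (-54.16 + j93.44) / (67.22 + j2.367) = -0.7558 + j1.417 A.
Step 6 — Convert to polar: |I| = 1.606 A, ∠I = 118.1°.

I = 1.606∠118.1° A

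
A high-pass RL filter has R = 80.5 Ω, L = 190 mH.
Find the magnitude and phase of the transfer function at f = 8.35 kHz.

Step 1 — Angular frequency: ω = 2π·8350 = 5.246e+04 rad/s.
Step 2 — Transfer function: H(jω) = jωL/(R + jωL).
Step 3 — Numerator jωL = j·9968; denominator R + jωL = 80.5 + j9968.
Step 4 — H = 0.9999 + j0.008075.
Step 5 — Magnitude: |H| = 1 (-0.0 dB); phase: φ = 0.5°.

|H| = 1 (-0.0 dB), φ = 0.5°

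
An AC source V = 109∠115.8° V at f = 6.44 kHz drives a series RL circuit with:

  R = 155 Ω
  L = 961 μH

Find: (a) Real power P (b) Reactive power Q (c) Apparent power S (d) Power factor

Step 1 — Angular frequency: ω = 2π·f = 2π·6440 = 4.046e+04 rad/s.
Step 2 — Component impedances:
  R: Z = R = 155 Ω
  L: Z = jωL = j·4.046e+04·0.000961 = 0 + j38.89 Ω
Step 3 — Series combination: Z_total = R + L = 155 + j38.89 Ω = 159.8∠14.1° Ω.
Step 4 — Source phasor: V = 109∠115.8° V = -47.44 + j98.13 V.
Step 5 — Current: I = V / Z = -0.1385 + j0.6679 A = 0.6821∠101.7° A.
Step 6 — Complex power: S = V·I* = 72.11 + j18.09 VA.
Step 7 — Real power: P = Re(S) = 72.11 W.
Step 8 — Reactive power: Q = Im(S) = 18.09 VAR.
Step 9 — Apparent power: |S| = 74.35 VA.
Step 10 — Power factor: PF = P/|S| = 0.9699 (lagging).

(a) P = 72.11 W  (b) Q = 18.09 VAR  (c) S = 74.35 VA  (d) PF = 0.9699 (lagging)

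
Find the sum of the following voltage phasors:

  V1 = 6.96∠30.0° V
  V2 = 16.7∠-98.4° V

Step 1 — Convert each phasor to rectangular form:
  V1 = 6.96·(cos(30.0°) + j·sin(30.0°)) = 6.028 + j3.48 V
  V2 = 16.7·(cos(-98.4°) + j·sin(-98.4°)) = -2.44 - j16.52 V
Step 2 — Sum components: V_total = 3.588 - j13.04 V.
Step 3 — Convert to polar: |V_total| = 13.53 V, ∠V_total = -74.6°.

V_total = 13.53∠-74.6° V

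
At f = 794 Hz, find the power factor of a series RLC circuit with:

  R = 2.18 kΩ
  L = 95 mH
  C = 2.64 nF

Step 1 — Angular frequency: ω = 2π·f = 2π·794 = 4989 rad/s.
Step 2 — Component impedances:
  R: Z = R = 2180 Ω
  L: Z = jωL = j·4989·0.095 = 0 + j473.9 Ω
  C: Z = 1/(jωC) = -j/(ω·C) = 0 - j7.593e+04 Ω
Step 3 — Series combination: Z_total = R + L + C = 2180 - j7.545e+04 Ω = 7.548e+04∠-88.3° Ω.
Step 4 — Power factor: PF = cos(φ) = Re(Z)/|Z| = 2180/7.548e+04 = 0.02888.
Step 5 — Type: Im(Z) = -7.545e+04 ⇒ leading (phase φ = -88.3°).

PF = 0.02888 (leading, φ = -88.3°)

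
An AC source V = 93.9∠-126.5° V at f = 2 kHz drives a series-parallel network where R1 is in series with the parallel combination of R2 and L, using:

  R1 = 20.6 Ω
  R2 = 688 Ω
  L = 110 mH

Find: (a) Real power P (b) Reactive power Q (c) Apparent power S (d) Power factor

Step 1 — Angular frequency: ω = 2π·f = 2π·2000 = 1.257e+04 rad/s.
Step 2 — Component impedances:
  R1: Z = R = 20.6 Ω
  R2: Z = R = 688 Ω
  L: Z = jωL = j·1.257e+04·0.11 = 0 + j1382 Ω
Step 3 — Parallel branch: R2 || L = 1/(1/R2 + 1/L) = 551.4 + j274.4 Ω.
Step 4 — Series with R1: Z_total = R1 + (R2 || L) = 572 + j274.4 Ω = 634.4∠25.6° Ω.
Step 5 — Source phasor: V = 93.9∠-126.5° V = -55.85 - j75.48 V.
Step 6 — Current: I = V / Z = -0.1308 - j0.06918 A = 0.148∠-152.1° A.
Step 7 — Complex power: S = V·I* = 12.53 + j6.012 VA.
Step 8 — Real power: P = Re(S) = 12.53 W.
Step 9 — Reactive power: Q = Im(S) = 6.012 VAR.
Step 10 — Apparent power: |S| = 13.9 VA.
Step 11 — Power factor: PF = P/|S| = 0.9016 (lagging).

(a) P = 12.53 W  (b) Q = 6.012 VAR  (c) S = 13.9 VA  (d) PF = 0.9016 (lagging)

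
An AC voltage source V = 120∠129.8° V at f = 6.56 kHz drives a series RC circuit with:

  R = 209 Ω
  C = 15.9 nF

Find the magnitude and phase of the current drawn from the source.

Step 1 — Angular frequency: ω = 2π·f = 2π·6560 = 4.122e+04 rad/s.
Step 2 — Component impedances:
  R: Z = R = 209 Ω
  C: Z = 1/(jωC) = -j/(ω·C) = 0 - j1526 Ω
Step 3 — Series combination: Z_total = R + C = 209 - j1526 Ω = 1540∠-82.2° Ω.
Step 4 — Source phasor: V = 120∠129.8° V = -76.81 + j92.19 V.
Step 5 — Ohm's law: I = V / Z_total = (-76.81 + j92.19) / (209 - j1526) = -0.06608 - j0.04129 A.
Step 6 — Convert to polar: |I| = 0.07792 A, ∠I = -148.0°.

I = 0.07792∠-148.0° A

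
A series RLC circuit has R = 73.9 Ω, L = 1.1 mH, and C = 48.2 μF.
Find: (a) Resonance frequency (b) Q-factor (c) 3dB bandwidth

Step 1 — Resonance condition Im(Z)=0 gives ω₀ = 1/√(LC).
Step 2 — ω₀ = 1/√(0.0011·4.82e-05) = 4343 rad/s.
Step 3 — f₀ = ω₀/(2π) = 691.2 Hz.
Step 4 — Series Q: Q = ω₀L/R = 4343·0.0011/73.9 = 0.06464.
Step 5 — 3dB bandwidth: Δω = ω₀/Q = 6.718e+04 rad/s; BW = Δω/(2π) = 1.069e+04 Hz.

(a) f₀ = 691.2 Hz  (b) Q = 0.06464  (c) BW = 1.069e+04 Hz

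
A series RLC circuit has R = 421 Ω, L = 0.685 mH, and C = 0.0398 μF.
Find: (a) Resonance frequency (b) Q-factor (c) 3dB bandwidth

Step 1 — Resonance: ω₀ = 1/√(LC) = 1/√(0.000685·3.98e-08) = 1.915e+05 rad/s.
Step 2 — f₀ = ω₀/(2π) = 3.048e+04 Hz.
Step 3 — Series Q: Q = ω₀L/R = 1.915e+05·0.000685/421 = 0.3116.
Step 4 — Bandwidth: Δω = ω₀/Q = 6.146e+05 rad/s; BW = Δω/(2π) = 9.782e+04 Hz.

(a) f₀ = 3.048e+04 Hz  (b) Q = 0.3116  (c) BW = 9.782e+04 Hz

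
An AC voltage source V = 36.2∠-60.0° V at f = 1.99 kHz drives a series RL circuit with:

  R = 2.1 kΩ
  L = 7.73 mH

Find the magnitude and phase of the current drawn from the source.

Step 1 — Angular frequency: ω = 2π·f = 2π·1990 = 1.25e+04 rad/s.
Step 2 — Component impedances:
  R: Z = R = 2100 Ω
  L: Z = jωL = j·1.25e+04·0.00773 = 0 + j96.65 Ω
Step 3 — Series combination: Z_total = R + L = 2100 + j96.65 Ω = 2102∠2.6° Ω.
Step 4 — Source phasor: V = 36.2∠-60.0° V = 18.1 - j31.35 V.
Step 5 — Ohm's law: I = V / Z_total = (18.1 - j31.35) / (2100 + j96.65) = 0.007915 - j0.01529 A.
Step 6 — Convert to polar: |I| = 0.01722 A, ∠I = -62.6°.

I = 0.01722∠-62.6° A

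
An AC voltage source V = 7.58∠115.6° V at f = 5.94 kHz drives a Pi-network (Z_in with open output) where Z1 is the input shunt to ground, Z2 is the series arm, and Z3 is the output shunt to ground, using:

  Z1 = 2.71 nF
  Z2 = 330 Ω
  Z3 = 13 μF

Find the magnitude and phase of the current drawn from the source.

Step 1 — Angular frequency: ω = 2π·f = 2π·5940 = 3.732e+04 rad/s.
Step 2 — Component impedances:
  Z1: Z = 1/(jωC) = -j/(ω·C) = 0 - j9887 Ω
  Z2: Z = R = 330 Ω
  Z3: Z = 1/(jωC) = -j/(ω·C) = 0 - j2.061 Ω
Step 3 — With open output, the series arm Z2 and the output shunt Z3 appear in series to ground: Z2 + Z3 = 330 - j2.061 Ω.
Step 4 — Parallel with input shunt Z1: Z_in = Z1 || (Z2 + Z3) = 329.5 - j13.06 Ω = 329.8∠-2.3° Ω.
Step 5 — Source phasor: V = 7.58∠115.6° V = -3.275 + j6.836 V.
Step 6 — Ohm's law: I = V / Z_total = (-3.275 + j6.836) / (329.5 - j13.06) = -0.01075 + j0.02032 A.
Step 7 — Convert to polar: |I| = 0.02299 A, ∠I = 117.9°.

I = 0.02299∠117.9° A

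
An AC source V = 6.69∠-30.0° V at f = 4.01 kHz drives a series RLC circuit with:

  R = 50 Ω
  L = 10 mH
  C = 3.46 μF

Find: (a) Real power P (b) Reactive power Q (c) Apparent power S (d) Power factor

Step 1 — Angular frequency: ω = 2π·f = 2π·4010 = 2.52e+04 rad/s.
Step 2 — Component impedances:
  R: Z = R = 50 Ω
  L: Z = jωL = j·2.52e+04·0.01 = 0 + j252 Ω
  C: Z = 1/(jωC) = -j/(ω·C) = 0 - j11.47 Ω
Step 3 — Series combination: Z_total = R + L + C = 50 + j240.5 Ω = 245.6∠78.3° Ω.
Step 4 — Source phasor: V = 6.69∠-30.0° V = 5.794 - j3.345 V.
Step 5 — Current: I = V / Z = -0.008532 - j0.02587 A = 0.02724∠-108.3° A.
Step 6 — Complex power: S = V·I* = 0.03709 + j0.1784 VA.
Step 7 — Real power: P = Re(S) = 0.03709 W.
Step 8 — Reactive power: Q = Im(S) = 0.1784 VAR.
Step 9 — Apparent power: |S| = 0.1822 VA.
Step 10 — Power factor: PF = P/|S| = 0.2036 (lagging).

(a) P = 0.03709 W  (b) Q = 0.1784 VAR  (c) S = 0.1822 VA  (d) PF = 0.2036 (lagging)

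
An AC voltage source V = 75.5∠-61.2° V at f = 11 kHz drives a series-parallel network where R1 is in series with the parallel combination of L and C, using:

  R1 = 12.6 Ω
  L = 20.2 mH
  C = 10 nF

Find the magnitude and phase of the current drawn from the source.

Step 1 — Angular frequency: ω = 2π·f = 2π·1.1e+04 = 6.912e+04 rad/s.
Step 2 — Component impedances:
  R1: Z = R = 12.6 Ω
  L: Z = jωL = j·6.912e+04·0.0202 = 0 + j1396 Ω
  C: Z = 1/(jωC) = -j/(ω·C) = 0 - j1447 Ω
Step 3 — Parallel branch: L || C = 1/(1/L + 1/C) = 0 + j3.981e+04 Ω.
Step 4 — Series with R1: Z_total = R1 + (L || C) = 12.6 + j3.981e+04 Ω = 3.981e+04∠90.0° Ω.
Step 5 — Source phasor: V = 75.5∠-61.2° V = 36.37 - j66.16 V.
Step 6 — Ohm's law: I = V / Z_total = (36.37 - j66.16) / (12.6 + j3.981e+04) = -0.001662 - j0.0009141 A.
Step 7 — Convert to polar: |I| = 0.001896 A, ∠I = -151.2°.

I = 0.001896∠-151.2° A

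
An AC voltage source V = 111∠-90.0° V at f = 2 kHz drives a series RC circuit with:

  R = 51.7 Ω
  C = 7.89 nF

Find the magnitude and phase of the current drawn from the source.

Step 1 — Angular frequency: ω = 2π·f = 2π·2000 = 1.257e+04 rad/s.
Step 2 — Component impedances:
  R: Z = R = 51.7 Ω
  C: Z = 1/(jωC) = -j/(ω·C) = 0 - j1.009e+04 Ω
Step 3 — Series combination: Z_total = R + C = 51.7 - j1.009e+04 Ω = 1.009e+04∠-89.7° Ω.
Step 4 — Source phasor: V = 111∠-90.0° V = 0 - j111 V.
Step 5 — Ohm's law: I = V / Z_total = (0 - j111) / (51.7 - j1.009e+04) = 0.01101 - j5.641e-05 A.
Step 6 — Convert to polar: |I| = 0.01101 A, ∠I = -0.3°.

I = 0.01101∠-0.3° A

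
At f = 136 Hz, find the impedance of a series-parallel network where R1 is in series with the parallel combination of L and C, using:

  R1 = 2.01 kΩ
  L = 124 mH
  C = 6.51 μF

Step 1 — Angular frequency: ω = 2π·f = 2π·136 = 854.5 rad/s.
Step 2 — Component impedances:
  R1: Z = R = 2010 Ω
  L: Z = jωL = j·854.5·0.124 = 0 + j106 Ω
  C: Z = 1/(jωC) = -j/(ω·C) = 0 - j179.8 Ω
Step 3 — Parallel branch: L || C = 1/(1/L + 1/C) = 0 + j258.1 Ω.
Step 4 — Series with R1: Z_total = R1 + (L || C) = 2010 + j258.1 Ω = 2027∠7.3° Ω.

Z = 2010 + j258.1 Ω = 2027∠7.3° Ω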